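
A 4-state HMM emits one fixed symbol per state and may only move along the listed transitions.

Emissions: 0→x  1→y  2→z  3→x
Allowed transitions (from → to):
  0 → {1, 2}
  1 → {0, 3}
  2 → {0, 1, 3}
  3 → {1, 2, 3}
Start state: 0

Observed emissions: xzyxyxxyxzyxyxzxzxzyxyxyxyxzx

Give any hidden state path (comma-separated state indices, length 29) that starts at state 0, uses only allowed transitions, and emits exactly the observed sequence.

0,2,1,0,1,3,3,1,3,2,1,0,1,3,2,0,2,3,2,1,3,1,0,1,0,1,3,2,0

  t0 'x' -> {0,3}, take 0 (start)
  t1 'z' -> {2}, take 2 (0->2 ok)
  t2 'y' -> {1}, take 1 (2->1 ok)
  t3 'x' -> {0,3}, take 0 (1->0 ok)
  t4 'y' -> {1}, take 1 (0->1 ok)
  t5 'x' -> {0,3}, take 3 (1->3 ok)
  t6 'x' -> {0,3}, take 3 (3->3 ok)
  t7 'y' -> {1}, take 1 (3->1 ok)
  t8 'x' -> {0,3}, take 3 (1->3 ok)
  t9 'z' -> {2}, take 2 (3->2 ok)
  t10 'y' -> {1}, take 1 (2->1 ok)
  t11 'x' -> {0,3}, take 0 (1->0 ok)
  t12 'y' -> {1}, take 1 (0->1 ok)
  t13 'x' -> {0,3}, take 3 (1->3 ok)
  t14 'z' -> {2}, take 2 (3->2 ok)
  t15 'x' -> {0,3}, take 0 (2->0 ok)
  t16 'z' -> {2}, take 2 (0->2 ok)
  t17 'x' -> {0,3}, take 3 (2->3 ok)
  t18 'z' -> {2}, take 2 (3->2 ok)
  t19 'y' -> {1}, take 1 (2->1 ok)
  t20 'x' -> {0,3}, take 3 (1->3 ok)
  t21 'y' -> {1}, take 1 (3->1 ok)
  t22 'x' -> {0,3}, take 0 (1->0 ok)
  t23 'y' -> {1}, take 1 (0->1 ok)
  t24 'x' -> {0,3}, take 0 (1->0 ok)
  t25 'y' -> {1}, take 1 (0->1 ok)
  t26 'x' -> {0,3}, take 3 (1->3 ok)
  t27 'z' -> {2}, take 2 (3->2 ok)
  t28 'x' -> {0,3}, take 0 (2->0 ok)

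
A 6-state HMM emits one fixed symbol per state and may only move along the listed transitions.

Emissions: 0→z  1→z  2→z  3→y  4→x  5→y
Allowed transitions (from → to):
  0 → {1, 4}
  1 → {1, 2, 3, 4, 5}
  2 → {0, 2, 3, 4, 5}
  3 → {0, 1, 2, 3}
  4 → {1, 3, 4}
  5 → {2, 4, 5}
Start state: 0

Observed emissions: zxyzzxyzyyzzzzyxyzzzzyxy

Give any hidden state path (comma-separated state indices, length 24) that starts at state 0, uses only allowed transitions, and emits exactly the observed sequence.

0,4,3,0,1,4,3,2,3,3,0,1,1,1,5,4,3,2,2,0,1,5,4,3

  t0 'z' -> {0,1,2}, take 0 (start)
  t1 'x' -> {4}, take 4 (0->4 ok)
  t2 'y' -> {3,5}, take 3 (4->3 ok)
  t3 'z' -> {0,1,2}, take 0 (3->0 ok)
  t4 'z' -> {0,1,2}, take 1 (0->1 ok)
  t5 'x' -> {4}, take 4 (1->4 ok)
  t6 'y' -> {3,5}, take 3 (4->3 ok)
  t7 'z' -> {0,1,2}, take 2 (3->2 ok)
  t8 'y' -> {3,5}, take 3 (2->3 ok)
  t9 'y' -> {3,5}, take 3 (3->3 ok)
  t10 'z' -> {0,1,2}, take 0 (3->0 ok)
  t11 'z' -> {0,1,2}, take 1 (0->1 ok)
  t12 'z' -> {0,1,2}, take 1 (1->1 ok)
  t13 'z' -> {0,1,2}, take 1 (1->1 ok)
  t14 'y' -> {3,5}, take 5 (1->5 ok)
  t15 'x' -> {4}, take 4 (5->4 ok)
  t16 'y' -> {3,5}, take 3 (4->3 ok)
  t17 'z' -> {0,1,2}, take 2 (3->2 ok)
  t18 'z' -> {0,1,2}, take 2 (2->2 ok)
  t19 'z' -> {0,1,2}, take 0 (2->0 ok)
  t20 'z' -> {0,1,2}, take 1 (0->1 ok)
  t21 'y' -> {3,5}, take 5 (1->5 ok)
  t22 'x' -> {4}, take 4 (5->4 ok)
  t23 'y' -> {3,5}, take 3 (4->3 ok)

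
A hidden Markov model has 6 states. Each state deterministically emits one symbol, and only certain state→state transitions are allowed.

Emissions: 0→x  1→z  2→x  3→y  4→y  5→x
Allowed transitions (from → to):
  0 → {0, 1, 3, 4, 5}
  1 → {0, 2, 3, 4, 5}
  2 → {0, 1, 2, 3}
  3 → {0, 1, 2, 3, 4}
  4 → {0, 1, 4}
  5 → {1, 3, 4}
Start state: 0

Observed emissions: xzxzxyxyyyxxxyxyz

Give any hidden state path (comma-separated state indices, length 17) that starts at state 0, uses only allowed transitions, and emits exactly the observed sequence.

  [0] x  {0,2,5}  => 0  start
  [1] z  {1}  => 1  0->1 ok
  [2] x  {0,2,5}  => 2  1->2 ok
  [3] z  {1}  => 1  2->1 ok
  [4] x  {0,2,5}  => 0  1->0 ok
  [5] y  {3,4}  => 4  0->4 ok
  [6] x  {0,2,5}  => 0  4->0 ok
  [7] y  {3,4}  => 4  0->4 ok
  [8] y  {3,4}  => 4  4->4 ok
  [9] y  {3,4}  => 4  4->4 ok
  [10] x  {0,2,5}  => 0  4->0 ok
  [11] x  {0,2,5}  => 0  0->0 ok
  [12] x  {0,2,5}  => 5  0->5 ok
  [13] y  {3,4}  => 4  5->4 ok
  [14] x  {0,2,5}  => 0  4->0 ok
  [15] y  {3,4}  => 4  0->4 ok
  [16] z  {1}  => 1  4->1 ok

0,1,2,1,0,4,0,4,4,4,0,0,5,4,0,4,1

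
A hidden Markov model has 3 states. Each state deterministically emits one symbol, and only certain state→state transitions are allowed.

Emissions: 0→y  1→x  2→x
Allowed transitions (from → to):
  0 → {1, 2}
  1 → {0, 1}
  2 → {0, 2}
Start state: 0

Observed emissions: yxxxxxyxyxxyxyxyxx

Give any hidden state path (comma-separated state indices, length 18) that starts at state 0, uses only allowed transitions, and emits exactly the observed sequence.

  0: obs=y cand={0} pick 0 [start]
  1: obs=x cand={1,2} pick 1 [0->1 ok]
  2: obs=x cand={1,2} pick 1 [1->1 ok]
  3: obs=x cand={1,2} pick 1 [1->1 ok]
  4: obs=x cand={1,2} pick 1 [1->1 ok]
  5: obs=x cand={1,2} pick 1 [1->1 ok]
  6: obs=y cand={0} pick 0 [1->0 ok]
  7: obs=x cand={1,2} pick 2 [0->2 ok]
  8: obs=y cand={0} pick 0 [2->0 ok]
  9: obs=x cand={1,2} pick 2 [0->2 ok]
  10: obs=x cand={1,2} pick 2 [2->2 ok]
  11: obs=y cand={0} pick 0 [2->0 ok]
  12: obs=x cand={1,2} pick 2 [0->2 ok]
  13: obs=y cand={0} pick 0 [2->0 ok]
  14: obs=x cand={1,2} pick 2 [0->2 ok]
  15: obs=y cand={0} pick 0 [2->0 ok]
  16: obs=x cand={1,2} pick 2 [0->2 ok]
  17: obs=x cand={1,2} pick 2 [2->2 ok]

0,1,1,1,1,1,0,2,0,2,2,0,2,0,2,0,2,2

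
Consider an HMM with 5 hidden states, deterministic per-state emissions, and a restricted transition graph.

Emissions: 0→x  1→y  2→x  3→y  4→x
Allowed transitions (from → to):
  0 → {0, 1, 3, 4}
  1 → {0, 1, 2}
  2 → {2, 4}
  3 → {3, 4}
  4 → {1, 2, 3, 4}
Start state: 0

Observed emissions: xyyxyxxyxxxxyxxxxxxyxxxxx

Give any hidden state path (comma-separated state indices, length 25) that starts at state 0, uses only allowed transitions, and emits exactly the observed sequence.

0,3,3,4,1,2,4,3,4,2,2,4,1,2,2,2,4,4,4,3,4,2,4,4,2

  [0] x  {0,2,4}  => 0  start
  [1] y  {1,3}  => 3  0->3 ok
  [2] y  {1,3}  => 3  3->3 ok
  [3] x  {0,2,4}  => 4  3->4 ok
  [4] y  {1,3}  => 1  4->1 ok
  [5] x  {0,2,4}  => 2  1->2 ok
  [6] x  {0,2,4}  => 4  2->4 ok
  [7] y  {1,3}  => 3  4->3 ok
  [8] x  {0,2,4}  => 4  3->4 ok
  [9] x  {0,2,4}  => 2  4->2 ok
  [10] x  {0,2,4}  => 2  2->2 ok
  [11] x  {0,2,4}  => 4  2->4 ok
  [12] y  {1,3}  => 1  4->1 ok
  [13] x  {0,2,4}  => 2  1->2 ok
  [14] x  {0,2,4}  => 2  2->2 ok
  [15] x  {0,2,4}  => 2  2->2 ok
  [16] x  {0,2,4}  => 4  2->4 ok
  [17] x  {0,2,4}  => 4  4->4 ok
  [18] x  {0,2,4}  => 4  4->4 ok
  [19] y  {1,3}  => 3  4->3 ok
  [20] x  {0,2,4}  => 4  3->4 ok
  [21] x  {0,2,4}  => 2  4->2 ok
  [22] x  {0,2,4}  => 4  2->4 ok
  [23] x  {0,2,4}  => 4  4->4 ok
  [24] x  {0,2,4}  => 2  4->2 ok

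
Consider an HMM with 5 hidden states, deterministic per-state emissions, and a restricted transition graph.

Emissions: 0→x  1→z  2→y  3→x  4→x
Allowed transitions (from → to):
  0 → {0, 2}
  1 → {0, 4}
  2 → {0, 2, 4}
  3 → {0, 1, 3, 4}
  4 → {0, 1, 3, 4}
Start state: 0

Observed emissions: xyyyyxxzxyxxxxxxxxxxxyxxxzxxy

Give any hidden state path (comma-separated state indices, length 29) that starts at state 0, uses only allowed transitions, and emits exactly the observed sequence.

  0: obs=x cand={0,3,4} pick 0 [start]
  1: obs=y cand={2} pick 2 [0->2 ok]
  2: obs=y cand={2} pick 2 [2->2 ok]
  3: obs=y cand={2} pick 2 [2->2 ok]
  4: obs=y cand={2} pick 2 [2->2 ok]
  5: obs=x cand={0,3,4} pick 4 [2->4 ok]
  6: obs=x cand={0,3,4} pick 4 [4->4 ok]
  7: obs=z cand={1} pick 1 [4->1 ok]
  8: obs=x cand={0,3,4} pick 0 [1->0 ok]
  9: obs=y cand={2} pick 2 [0->2 ok]
  10: obs=x cand={0,3,4} pick 4 [2->4 ok]
  11: obs=x cand={0,3,4} pick 4 [4->4 ok]
  12: obs=x cand={0,3,4} pick 3 [4->3 ok]
  13: obs=x cand={0,3,4} pick 4 [3->4 ok]
  14: obs=x cand={0,3,4} pick 4 [4->4 ok]
  15: obs=x cand={0,3,4} pick 4 [4->4 ok]
  16: obs=x cand={0,3,4} pick 4 [4->4 ok]
  17: obs=x cand={0,3,4} pick 0 [4->0 ok]
  18: obs=x cand={0,3,4} pick 0 [0->0 ok]
  19: obs=x cand={0,3,4} pick 0 [0->0 ok]
  20: obs=x cand={0,3,4} pick 0 [0->0 ok]
  21: obs=y cand={2} pick 2 [0->2 ok]
  22: obs=x cand={0,3,4} pick 4 [2->4 ok]
  23: obs=x cand={0,3,4} pick 4 [4->4 ok]
  24: obs=x cand={0,3,4} pick 4 [4->4 ok]
  25: obs=z cand={1} pick 1 [4->1 ok]
  26: obs=x cand={0,3,4} pick 0 [1->0 ok]
  27: obs=x cand={0,3,4} pick 0 [0->0 ok]
  28: obs=y cand={2} pick 2 [0->2 ok]

0,2,2,2,2,4,4,1,0,2,4,4,3,4,4,4,4,0,0,0,0,2,4,4,4,1,0,0,2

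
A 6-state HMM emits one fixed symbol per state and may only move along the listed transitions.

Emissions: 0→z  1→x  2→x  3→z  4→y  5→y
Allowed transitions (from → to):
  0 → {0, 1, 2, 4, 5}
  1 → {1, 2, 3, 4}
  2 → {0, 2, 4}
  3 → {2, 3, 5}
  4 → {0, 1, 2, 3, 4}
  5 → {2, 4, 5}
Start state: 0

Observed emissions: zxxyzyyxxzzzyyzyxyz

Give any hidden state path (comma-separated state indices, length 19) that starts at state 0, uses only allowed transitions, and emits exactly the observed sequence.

  0: obs=z cand={0,3} pick 0 [start]
  1: obs=x cand={1,2} pick 2 [0->2 ok]
  2: obs=x cand={1,2} pick 2 [2->2 ok]
  3: obs=y cand={4,5} pick 4 [2->4 ok]
  4: obs=z cand={0,3} pick 0 [4->0 ok]
  5: obs=y cand={4,5} pick 4 [0->4 ok]
  6: obs=y cand={4,5} pick 4 [4->4 ok]
  7: obs=x cand={1,2} pick 1 [4->1 ok]
  8: obs=x cand={1,2} pick 1 [1->1 ok]
  9: obs=z cand={0,3} pick 3 [1->3 ok]
  10: obs=z cand={0,3} pick 3 [3->3 ok]
  11: obs=z cand={0,3} pick 3 [3->3 ok]
  12: obs=y cand={4,5} pick 5 [3->5 ok]
  13: obs=y cand={4,5} pick 4 [5->4 ok]
  14: obs=z cand={0,3} pick 0 [4->0 ok]
  15: obs=y cand={4,5} pick 5 [0->5 ok]
  16: obs=x cand={1,2} pick 2 [5->2 ok]
  17: obs=y cand={4,5} pick 4 [2->4 ok]
  18: obs=z cand={0,3} pick 3 [4->3 ok]

0,2,2,4,0,4,4,1,1,3,3,3,5,4,0,5,2,4,3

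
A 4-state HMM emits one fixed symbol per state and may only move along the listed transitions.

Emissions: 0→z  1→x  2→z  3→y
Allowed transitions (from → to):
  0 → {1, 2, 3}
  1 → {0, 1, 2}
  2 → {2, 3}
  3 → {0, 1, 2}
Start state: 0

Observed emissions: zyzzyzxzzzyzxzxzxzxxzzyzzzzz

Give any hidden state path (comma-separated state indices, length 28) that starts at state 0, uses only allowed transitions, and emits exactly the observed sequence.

  [0] z  {0,2}  => 0  start
  [1] y  {3}  => 3  0->3 ok
  [2] z  {0,2}  => 2  3->2 ok
  [3] z  {0,2}  => 2  2->2 ok
  [4] y  {3}  => 3  2->3 ok
  [5] z  {0,2}  => 0  3->0 ok
  [6] x  {1}  => 1  0->1 ok
  [7] z  {0,2}  => 2  1->2 ok
  [8] z  {0,2}  => 2  2->2 ok
  [9] z  {0,2}  => 2  2->2 ok
  [10] y  {3}  => 3  2->3 ok
  [11] z  {0,2}  => 0  3->0 ok
  [12] x  {1}  => 1  0->1 ok
  [13] z  {0,2}  => 0  1->0 ok
  [14] x  {1}  => 1  0->1 ok
  [15] z  {0,2}  => 0  1->0 ok
  [16] x  {1}  => 1  0->1 ok
  [17] z  {0,2}  => 0  1->0 ok
  [18] x  {1}  => 1  0->1 ok
  [19] x  {1}  => 1  1->1 ok
  [20] z  {0,2}  => 2  1->2 ok
  [21] z  {0,2}  => 2  2->2 ok
  [22] y  {3}  => 3  2->3 ok
  [23] z  {0,2}  => 0  3->0 ok
  [24] z  {0,2}  => 2  0->2 ok
  [25] z  {0,2}  => 2  2->2 ok
  [26] z  {0,2}  => 2  2->2 ok
  [27] z  {0,2}  => 2  2->2 ok

0,3,2,2,3,0,1,2,2,2,3,0,1,0,1,0,1,0,1,1,2,2,3,0,2,2,2,2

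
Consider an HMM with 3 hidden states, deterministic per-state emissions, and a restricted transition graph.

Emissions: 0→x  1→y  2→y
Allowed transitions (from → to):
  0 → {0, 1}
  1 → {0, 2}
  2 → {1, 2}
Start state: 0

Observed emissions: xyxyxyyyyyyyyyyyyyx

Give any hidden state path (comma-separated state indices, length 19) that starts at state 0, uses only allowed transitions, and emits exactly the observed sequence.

  0: obs=x cand={0} pick 0 [start]
  1: obs=y cand={1,2} pick 1 [0->1 ok]
  2: obs=x cand={0} pick 0 [1->0 ok]
  3: obs=y cand={1,2} pick 1 [0->1 ok]
  4: obs=x cand={0} pick 0 [1->0 ok]
  5: obs=y cand={1,2} pick 1 [0->1 ok]
  6: obs=y cand={1,2} pick 2 [1->2 ok]
  7: obs=y cand={1,2} pick 1 [2->1 ok]
  8: obs=y cand={1,2} pick 2 [1->2 ok]
  9: obs=y cand={1,2} pick 2 [2->2 ok]
  10: obs=y cand={1,2} pick 1 [2->1 ok]
  11: obs=y cand={1,2} pick 2 [1->2 ok]
  12: obs=y cand={1,2} pick 2 [2->2 ok]
  13: obs=y cand={1,2} pick 1 [2->1 ok]
  14: obs=y cand={1,2} pick 2 [1->2 ok]
  15: obs=y cand={1,2} pick 1 [2->1 ok]
  16: obs=y cand={1,2} pick 2 [1->2 ok]
  17: obs=y cand={1,2} pick 1 [2->1 ok]
  18: obs=x cand={0} pick 0 [1->0 ok]

0,1,0,1,0,1,2,1,2,2,1,2,2,1,2,1,2,1,0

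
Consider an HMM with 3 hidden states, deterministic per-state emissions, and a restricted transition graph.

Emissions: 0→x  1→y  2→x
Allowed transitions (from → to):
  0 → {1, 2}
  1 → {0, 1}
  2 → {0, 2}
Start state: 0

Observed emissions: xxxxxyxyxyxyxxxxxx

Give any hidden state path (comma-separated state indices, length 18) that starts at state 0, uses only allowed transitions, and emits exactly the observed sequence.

0,2,2,2,0,1,0,1,0,1,0,1,0,2,2,2,2,0

  pos 0: x in {0,2}, choose 0; start
  pos 1: x in {0,2}, choose 2; 0->2 ok
  pos 2: x in {0,2}, choose 2; 2->2 ok
  pos 3: x in {0,2}, choose 2; 2->2 ok
  pos 4: x in {0,2}, choose 0; 2->0 ok
  pos 5: y in {1}, choose 1; 0->1 ok
  pos 6: x in {0,2}, choose 0; 1->0 ok
  pos 7: y in {1}, choose 1; 0->1 ok
  pos 8: x in {0,2}, choose 0; 1->0 ok
  pos 9: y in {1}, choose 1; 0->1 ok
  pos 10: x in {0,2}, choose 0; 1->0 ok
  pos 11: y in {1}, choose 1; 0->1 ok
  pos 12: x in {0,2}, choose 0; 1->0 ok
  pos 13: x in {0,2}, choose 2; 0->2 ok
  pos 14: x in {0,2}, choose 2; 2->2 ok
  pos 15: x in {0,2}, choose 2; 2->2 ok
  pos 16: x in {0,2}, choose 2; 2->2 ok
  pos 17: x in {0,2}, choose 0; 2->0 ok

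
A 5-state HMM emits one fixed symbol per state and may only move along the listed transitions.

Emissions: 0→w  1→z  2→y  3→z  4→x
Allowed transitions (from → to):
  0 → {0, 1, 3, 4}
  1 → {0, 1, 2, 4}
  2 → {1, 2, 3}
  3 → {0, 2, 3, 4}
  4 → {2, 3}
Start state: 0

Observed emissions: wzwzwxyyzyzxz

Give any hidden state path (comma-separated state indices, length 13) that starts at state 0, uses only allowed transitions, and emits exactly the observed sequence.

0,1,0,3,0,4,2,2,1,2,1,4,3

  pos 0: w in {0}, choose 0; start
  pos 1: z in {1,3}, choose 1; 0->1 ok
  pos 2: w in {0}, choose 0; 1->0 ok
  pos 3: z in {1,3}, choose 3; 0->3 ok
  pos 4: w in {0}, choose 0; 3->0 ok
  pos 5: x in {4}, choose 4; 0->4 ok
  pos 6: y in {2}, choose 2; 4->2 ok
  pos 7: y in {2}, choose 2; 2->2 ok
  pos 8: z in {1,3}, choose 1; 2->1 ok
  pos 9: y in {2}, choose 2; 1->2 ok
  pos 10: z in {1,3}, choose 1; 2->1 ok
  pos 11: x in {4}, choose 4; 1->4 ok
  pos 12: z in {1,3}, choose 3; 4->3 ok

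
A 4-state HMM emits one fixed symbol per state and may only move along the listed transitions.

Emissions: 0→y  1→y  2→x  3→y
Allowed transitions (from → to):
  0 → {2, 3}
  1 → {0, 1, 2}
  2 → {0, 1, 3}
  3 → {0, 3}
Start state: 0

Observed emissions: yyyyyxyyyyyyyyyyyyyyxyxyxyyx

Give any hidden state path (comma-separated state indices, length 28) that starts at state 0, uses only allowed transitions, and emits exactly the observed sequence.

0,3,0,3,0,2,3,0,3,0,3,0,3,0,3,3,3,0,3,0,2,0,2,1,2,1,0,2

  t0 'y' -> {0,1,3}, take 0 (start)
  t1 'y' -> {0,1,3}, take 3 (0->3 ok)
  t2 'y' -> {0,1,3}, take 0 (3->0 ok)
  t3 'y' -> {0,1,3}, take 3 (0->3 ok)
  t4 'y' -> {0,1,3}, take 0 (3->0 ok)
  t5 'x' -> {2}, take 2 (0->2 ok)
  t6 'y' -> {0,1,3}, take 3 (2->3 ok)
  t7 'y' -> {0,1,3}, take 0 (3->0 ok)
  t8 'y' -> {0,1,3}, take 3 (0->3 ok)
  t9 'y' -> {0,1,3}, take 0 (3->0 ok)
  t10 'y' -> {0,1,3}, take 3 (0->3 ok)
  t11 'y' -> {0,1,3}, take 0 (3->0 ok)
  t12 'y' -> {0,1,3}, take 3 (0->3 ok)
  t13 'y' -> {0,1,3}, take 0 (3->0 ok)
  t14 'y' -> {0,1,3}, take 3 (0->3 ok)
  t15 'y' -> {0,1,3}, take 3 (3->3 ok)
  t16 'y' -> {0,1,3}, take 3 (3->3 ok)
  t17 'y' -> {0,1,3}, take 0 (3->0 ok)
  t18 'y' -> {0,1,3}, take 3 (0->3 ok)
  t19 'y' -> {0,1,3}, take 0 (3->0 ok)
  t20 'x' -> {2}, take 2 (0->2 ok)
  t21 'y' -> {0,1,3}, take 0 (2->0 ok)
  t22 'x' -> {2}, take 2 (0->2 ok)
  t23 'y' -> {0,1,3}, take 1 (2->1 ok)
  t24 'x' -> {2}, take 2 (1->2 ok)
  t25 'y' -> {0,1,3}, take 1 (2->1 ok)
  t26 'y' -> {0,1,3}, take 0 (1->0 ok)
  t27 'x' -> {2}, take 2 (0->2 ok)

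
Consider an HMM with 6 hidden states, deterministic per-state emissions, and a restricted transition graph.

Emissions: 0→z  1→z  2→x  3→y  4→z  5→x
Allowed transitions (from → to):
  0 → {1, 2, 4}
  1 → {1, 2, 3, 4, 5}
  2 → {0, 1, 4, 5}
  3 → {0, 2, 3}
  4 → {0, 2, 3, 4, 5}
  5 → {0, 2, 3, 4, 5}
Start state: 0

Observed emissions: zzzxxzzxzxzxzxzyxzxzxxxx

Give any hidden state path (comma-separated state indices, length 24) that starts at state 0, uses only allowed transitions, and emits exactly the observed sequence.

0,1,1,5,5,4,4,5,4,5,4,5,4,2,4,3,2,4,5,4,2,5,5,5

  pos 0: z in {0,1,4}, choose 0; start
  pos 1: z in {0,1,4}, choose 1; 0->1 ok
  pos 2: z in {0,1,4}, choose 1; 1->1 ok
  pos 3: x in {2,5}, choose 5; 1->5 ok
  pos 4: x in {2,5}, choose 5; 5->5 ok
  pos 5: z in {0,1,4}, choose 4; 5->4 ok
  pos 6: z in {0,1,4}, choose 4; 4->4 ok
  pos 7: x in {2,5}, choose 5; 4->5 ok
  pos 8: z in {0,1,4}, choose 4; 5->4 ok
  pos 9: x in {2,5}, choose 5; 4->5 ok
  pos 10: z in {0,1,4}, choose 4; 5->4 ok
  pos 11: x in {2,5}, choose 5; 4->5 ok
  pos 12: z in {0,1,4}, choose 4; 5->4 ok
  pos 13: x in {2,5}, choose 2; 4->2 ok
  pos 14: z in {0,1,4}, choose 4; 2->4 ok
  pos 15: y in {3}, choose 3; 4->3 ok
  pos 16: x in {2,5}, choose 2; 3->2 ok
  pos 17: z in {0,1,4}, choose 4; 2->4 ok
  pos 18: x in {2,5}, choose 5; 4->5 ok
  pos 19: z in {0,1,4}, choose 4; 5->4 ok
  pos 20: x in {2,5}, choose 2; 4->2 ok
  pos 21: x in {2,5}, choose 5; 2->5 ok
  pos 22: x in {2,5}, choose 5; 5->5 ok
  pos 23: x in {2,5}, choose 5; 5->5 ok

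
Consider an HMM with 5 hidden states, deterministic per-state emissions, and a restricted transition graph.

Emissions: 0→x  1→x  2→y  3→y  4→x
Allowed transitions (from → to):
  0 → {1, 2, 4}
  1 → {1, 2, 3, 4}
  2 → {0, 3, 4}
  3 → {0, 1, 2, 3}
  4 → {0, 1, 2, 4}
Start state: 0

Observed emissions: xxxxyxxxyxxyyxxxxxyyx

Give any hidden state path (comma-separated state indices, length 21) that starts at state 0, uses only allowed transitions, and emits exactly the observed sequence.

0,4,0,1,2,0,4,4,2,4,4,2,3,0,4,0,1,4,2,3,1

  pos 0: x in {0,1,4}, choose 0; start
  pos 1: x in {0,1,4}, choose 4; 0->4 ok
  pos 2: x in {0,1,4}, choose 0; 4->0 ok
  pos 3: x in {0,1,4}, choose 1; 0->1 ok
  pos 4: y in {2,3}, choose 2; 1->2 ok
  pos 5: x in {0,1,4}, choose 0; 2->0 ok
  pos 6: x in {0,1,4}, choose 4; 0->4 ok
  pos 7: x in {0,1,4}, choose 4; 4->4 ok
  pos 8: y in {2,3}, choose 2; 4->2 ok
  pos 9: x in {0,1,4}, choose 4; 2->4 ok
  pos 10: x in {0,1,4}, choose 4; 4->4 ok
  pos 11: y in {2,3}, choose 2; 4->2 ok
  pos 12: y in {2,3}, choose 3; 2->3 ok
  pos 13: x in {0,1,4}, choose 0; 3->0 ok
  pos 14: x in {0,1,4}, choose 4; 0->4 ok
  pos 15: x in {0,1,4}, choose 0; 4->0 ok
  pos 16: x in {0,1,4}, choose 1; 0->1 ok
  pos 17: x in {0,1,4}, choose 4; 1->4 ok
  pos 18: y in {2,3}, choose 2; 4->2 ok
  pos 19: y in {2,3}, choose 3; 2->3 ok
  pos 20: x in {0,1,4}, choose 1; 3->1 ok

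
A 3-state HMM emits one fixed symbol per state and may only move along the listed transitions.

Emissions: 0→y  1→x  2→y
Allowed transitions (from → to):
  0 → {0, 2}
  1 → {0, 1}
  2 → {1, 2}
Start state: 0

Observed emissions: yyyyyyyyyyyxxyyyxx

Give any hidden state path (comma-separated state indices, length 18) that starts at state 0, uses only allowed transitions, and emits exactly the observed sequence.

  pos 0: y in {0,2}, choose 0; start
  pos 1: y in {0,2}, choose 0; 0->0 ok
  pos 2: y in {0,2}, choose 0; 0->0 ok
  pos 3: y in {0,2}, choose 0; 0->0 ok
  pos 4: y in {0,2}, choose 0; 0->0 ok
  pos 5: y in {0,2}, choose 0; 0->0 ok
  pos 6: y in {0,2}, choose 0; 0->0 ok
  pos 7: y in {0,2}, choose 0; 0->0 ok
  pos 8: y in {0,2}, choose 2; 0->2 ok
  pos 9: y in {0,2}, choose 2; 2->2 ok
  pos 10: y in {0,2}, choose 2; 2->2 ok
  pos 11: x in {1}, choose 1; 2->1 ok
  pos 12: x in {1}, choose 1; 1->1 ok
  pos 13: y in {0,2}, choose 0; 1->0 ok
  pos 14: y in {0,2}, choose 2; 0->2 ok
  pos 15: y in {0,2}, choose 2; 2->2 ok
  pos 16: x in {1}, choose 1; 2->1 ok
  pos 17: x in {1}, choose 1; 1->1 ok

0,0,0,0,0,0,0,0,2,2,2,1,1,0,2,2,1,1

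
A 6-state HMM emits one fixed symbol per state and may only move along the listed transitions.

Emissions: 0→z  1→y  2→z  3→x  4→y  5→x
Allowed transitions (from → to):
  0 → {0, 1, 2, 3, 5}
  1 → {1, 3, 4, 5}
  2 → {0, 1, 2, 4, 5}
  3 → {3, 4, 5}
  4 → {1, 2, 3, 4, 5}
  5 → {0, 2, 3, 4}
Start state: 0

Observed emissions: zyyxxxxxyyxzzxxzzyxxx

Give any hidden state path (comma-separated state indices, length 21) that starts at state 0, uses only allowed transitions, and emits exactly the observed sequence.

0,1,1,3,3,3,5,3,4,4,5,2,0,3,5,2,2,1,5,3,3

  pos 0: z in {0,2}, choose 0; start
  pos 1: y in {1,4}, choose 1; 0->1 ok
  pos 2: y in {1,4}, choose 1; 1->1 ok
  pos 3: x in {3,5}, choose 3; 1->3 ok
  pos 4: x in {3,5}, choose 3; 3->3 ok
  pos 5: x in {3,5}, choose 3; 3->3 ok
  pos 6: x in {3,5}, choose 5; 3->5 ok
  pos 7: x in {3,5}, choose 3; 5->3 ok
  pos 8: y in {1,4}, choose 4; 3->4 ok
  pos 9: y in {1,4}, choose 4; 4->4 ok
  pos 10: x in {3,5}, choose 5; 4->5 ok
  pos 11: z in {0,2}, choose 2; 5->2 ok
  pos 12: z in {0,2}, choose 0; 2->0 ok
  pos 13: x in {3,5}, choose 3; 0->3 ok
  pos 14: x in {3,5}, choose 5; 3->5 ok
  pos 15: z in {0,2}, choose 2; 5->2 ok
  pos 16: z in {0,2}, choose 2; 2->2 ok
  pos 17: y in {1,4}, choose 1; 2->1 ok
  pos 18: x in {3,5}, choose 5; 1->5 ok
  pos 19: x in {3,5}, choose 3; 5->3 ok
  pos 20: x in {3,5}, choose 3; 3->3 ok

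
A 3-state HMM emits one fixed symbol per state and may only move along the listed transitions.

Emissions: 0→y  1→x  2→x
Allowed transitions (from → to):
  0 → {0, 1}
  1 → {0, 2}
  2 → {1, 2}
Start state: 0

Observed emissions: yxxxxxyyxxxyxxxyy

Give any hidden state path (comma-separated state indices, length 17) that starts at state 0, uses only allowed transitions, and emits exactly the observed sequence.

  t0 'y' -> {0}, take 0 (start)
  t1 'x' -> {1,2}, take 1 (0->1 ok)
  t2 'x' -> {1,2}, take 2 (1->2 ok)
  t3 'x' -> {1,2}, take 2 (2->2 ok)
  t4 'x' -> {1,2}, take 2 (2->2 ok)
  t5 'x' -> {1,2}, take 1 (2->1 ok)
  t6 'y' -> {0}, take 0 (1->0 ok)
  t7 'y' -> {0}, take 0 (0->0 ok)
  t8 'x' -> {1,2}, take 1 (0->1 ok)
  t9 'x' -> {1,2}, take 2 (1->2 ok)
  t10 'x' -> {1,2}, take 1 (2->1 ok)
  t11 'y' -> {0}, take 0 (1->0 ok)
  t12 'x' -> {1,2}, take 1 (0->1 ok)
  t13 'x' -> {1,2}, take 2 (1->2 ok)
  t14 'x' -> {1,2}, take 1 (2->1 ok)
  t15 'y' -> {0}, take 0 (1->0 ok)
  t16 'y' -> {0}, take 0 (0->0 ok)

0,1,2,2,2,1,0,0,1,2,1,0,1,2,1,0,0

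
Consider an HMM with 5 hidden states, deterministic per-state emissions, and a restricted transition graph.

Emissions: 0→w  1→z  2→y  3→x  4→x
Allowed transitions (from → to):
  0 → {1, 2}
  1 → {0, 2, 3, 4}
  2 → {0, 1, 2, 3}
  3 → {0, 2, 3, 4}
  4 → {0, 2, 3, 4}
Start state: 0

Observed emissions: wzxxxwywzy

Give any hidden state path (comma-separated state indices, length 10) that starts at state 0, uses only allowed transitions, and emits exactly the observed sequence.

  t0 'w' -> {0}, take 0 (start)
  t1 'z' -> {1}, take 1 (0->1 ok)
  t2 'x' -> {3,4}, take 4 (1->4 ok)
  t3 'x' -> {3,4}, take 3 (4->3 ok)
  t4 'x' -> {3,4}, take 4 (3->4 ok)
  t5 'w' -> {0}, take 0 (4->0 ok)
  t6 'y' -> {2}, take 2 (0->2 ok)
  t7 'w' -> {0}, take 0 (2->0 ok)
  t8 'z' -> {1}, take 1 (0->1 ok)
  t9 'y' -> {2}, take 2 (1->2 ok)

0,1,4,3,4,0,2,0,1,2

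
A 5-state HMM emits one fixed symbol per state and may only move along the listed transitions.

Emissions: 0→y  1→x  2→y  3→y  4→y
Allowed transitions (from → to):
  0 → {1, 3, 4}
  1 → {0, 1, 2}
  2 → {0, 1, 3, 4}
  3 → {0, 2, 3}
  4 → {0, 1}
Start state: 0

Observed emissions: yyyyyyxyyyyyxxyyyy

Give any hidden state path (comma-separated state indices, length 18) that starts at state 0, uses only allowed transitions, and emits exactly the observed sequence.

  t0 'y' -> {0,2,3,4}, take 0 (start)
  t1 'y' -> {0,2,3,4}, take 3 (0->3 ok)
  t2 'y' -> {0,2,3,4}, take 2 (3->2 ok)
  t3 'y' -> {0,2,3,4}, take 3 (2->3 ok)
  t4 'y' -> {0,2,3,4}, take 3 (3->3 ok)
  t5 'y' -> {0,2,3,4}, take 0 (3->0 ok)
  t6 'x' -> {1}, take 1 (0->1 ok)
  t7 'y' -> {0,2,3,4}, take 0 (1->0 ok)
  t8 'y' -> {0,2,3,4}, take 3 (0->3 ok)
  t9 'y' -> {0,2,3,4}, take 0 (3->0 ok)
  t10 'y' -> {0,2,3,4}, take 4 (0->4 ok)
  t11 'y' -> {0,2,3,4}, take 0 (4->0 ok)
  t12 'x' -> {1}, take 1 (0->1 ok)
  t13 'x' -> {1}, take 1 (1->1 ok)
  t14 'y' -> {0,2,3,4}, take 2 (1->2 ok)
  t15 'y' -> {0,2,3,4}, take 0 (2->0 ok)
  t16 'y' -> {0,2,3,4}, take 3 (0->3 ok)
  t17 'y' -> {0,2,3,4}, take 0 (3->0 ok)

0,3,2,3,3,0,1,0,3,0,4,0,1,1,2,0,3,0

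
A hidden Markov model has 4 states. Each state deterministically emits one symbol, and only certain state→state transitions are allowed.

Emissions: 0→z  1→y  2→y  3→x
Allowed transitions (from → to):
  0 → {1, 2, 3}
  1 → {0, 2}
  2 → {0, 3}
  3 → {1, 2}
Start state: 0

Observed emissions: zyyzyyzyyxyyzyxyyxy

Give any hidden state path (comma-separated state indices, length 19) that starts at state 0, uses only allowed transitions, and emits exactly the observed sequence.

0,1,2,0,1,2,0,1,2,3,1,2,0,2,3,1,2,3,2

  [0] z  {0}  => 0  start
  [1] y  {1,2}  => 1  0->1 ok
  [2] y  {1,2}  => 2  1->2 ok
  [3] z  {0}  => 0  2->0 ok
  [4] y  {1,2}  => 1  0->1 ok
  [5] y  {1,2}  => 2  1->2 ok
  [6] z  {0}  => 0  2->0 ok
  [7] y  {1,2}  => 1  0->1 ok
  [8] y  {1,2}  => 2  1->2 ok
  [9] x  {3}  => 3  2->3 ok
  [10] y  {1,2}  => 1  3->1 ok
  [11] y  {1,2}  => 2  1->2 ok
  [12] z  {0}  => 0  2->0 ok
  [13] y  {1,2}  => 2  0->2 ok
  [14] x  {3}  => 3  2->3 ok
  [15] y  {1,2}  => 1  3->1 ok
  [16] y  {1,2}  => 2  1->2 ok
  [17] x  {3}  => 3  2->3 ok
  [18] y  {1,2}  => 2  3->2 ok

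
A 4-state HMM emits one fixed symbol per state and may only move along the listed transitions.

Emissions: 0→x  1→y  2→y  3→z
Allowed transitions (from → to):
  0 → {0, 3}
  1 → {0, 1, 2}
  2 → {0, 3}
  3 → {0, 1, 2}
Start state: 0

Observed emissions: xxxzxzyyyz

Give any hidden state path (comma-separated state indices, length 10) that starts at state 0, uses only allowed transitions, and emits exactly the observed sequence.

0,0,0,3,0,3,1,1,2,3

  pos 0: x in {0}, choose 0; start
  pos 1: x in {0}, choose 0; 0->0 ok
  pos 2: x in {0}, choose 0; 0->0 ok
  pos 3: z in {3}, choose 3; 0->3 ok
  pos 4: x in {0}, choose 0; 3->0 ok
  pos 5: z in {3}, choose 3; 0->3 ok
  pos 6: y in {1,2}, choose 1; 3->1 ok
  pos 7: y in {1,2}, choose 1; 1->1 ok
  pos 8: y in {1,2}, choose 2; 1->2 ok
  pos 9: z in {3}, choose 3; 2->3 ok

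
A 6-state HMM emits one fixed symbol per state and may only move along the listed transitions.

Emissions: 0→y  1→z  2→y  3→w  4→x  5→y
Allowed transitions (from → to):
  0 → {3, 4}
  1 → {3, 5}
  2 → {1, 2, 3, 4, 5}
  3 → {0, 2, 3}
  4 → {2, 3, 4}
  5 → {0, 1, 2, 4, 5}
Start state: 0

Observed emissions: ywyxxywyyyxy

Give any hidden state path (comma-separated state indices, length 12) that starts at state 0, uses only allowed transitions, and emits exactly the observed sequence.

  pos 0: y in {0,2,5}, choose 0; start
  pos 1: w in {3}, choose 3; 0->3 ok
  pos 2: y in {0,2,5}, choose 2; 3->2 ok
  pos 3: x in {4}, choose 4; 2->4 ok
  pos 4: x in {4}, choose 4; 4->4 ok
  pos 5: y in {0,2,5}, choose 2; 4->2 ok
  pos 6: w in {3}, choose 3; 2->3 ok
  pos 7: y in {0,2,5}, choose 2; 3->2 ok
  pos 8: y in {0,2,5}, choose 5; 2->5 ok
  pos 9: y in {0,2,5}, choose 2; 5->2 ok
  pos 10: x in {4}, choose 4; 2->4 ok
  pos 11: y in {0,2,5}, choose 2; 4->2 ok

0,3,2,4,4,2,3,2,5,2,4,2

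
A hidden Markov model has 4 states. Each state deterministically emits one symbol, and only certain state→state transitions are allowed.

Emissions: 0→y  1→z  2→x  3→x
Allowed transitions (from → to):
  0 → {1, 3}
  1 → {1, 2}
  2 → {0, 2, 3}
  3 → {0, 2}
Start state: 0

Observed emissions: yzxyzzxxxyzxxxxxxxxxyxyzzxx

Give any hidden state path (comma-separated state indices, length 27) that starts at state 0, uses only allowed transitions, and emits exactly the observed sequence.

0,1,2,0,1,1,2,2,2,0,1,2,2,2,3,2,2,2,2,3,0,3,0,1,1,2,3

  t0 'y' -> {0}, take 0 (start)
  t1 'z' -> {1}, take 1 (0->1 ok)
  t2 'x' -> {2,3}, take 2 (1->2 ok)
  t3 'y' -> {0}, take 0 (2->0 ok)
  t4 'z' -> {1}, take 1 (0->1 ok)
  t5 'z' -> {1}, take 1 (1->1 ok)
  t6 'x' -> {2,3}, take 2 (1->2 ok)
  t7 'x' -> {2,3}, take 2 (2->2 ok)
  t8 'x' -> {2,3}, take 2 (2->2 ok)
  t9 'y' -> {0}, take 0 (2->0 ok)
  t10 'z' -> {1}, take 1 (0->1 ok)
  t11 'x' -> {2,3}, take 2 (1->2 ok)
  t12 'x' -> {2,3}, take 2 (2->2 ok)
  t13 'x' -> {2,3}, take 2 (2->2 ok)
  t14 'x' -> {2,3}, take 3 (2->3 ok)
  t15 'x' -> {2,3}, take 2 (3->2 ok)
  t16 'x' -> {2,3}, take 2 (2->2 ok)
  t17 'x' -> {2,3}, take 2 (2->2 ok)
  t18 'x' -> {2,3}, take 2 (2->2 ok)
  t19 'x' -> {2,3}, take 3 (2->3 ok)
  t20 'y' -> {0}, take 0 (3->0 ok)
  t21 'x' -> {2,3}, take 3 (0->3 ok)
  t22 'y' -> {0}, take 0 (3->0 ok)
  t23 'z' -> {1}, take 1 (0->1 ok)
  t24 'z' -> {1}, take 1 (1->1 ok)
  t25 'x' -> {2,3}, take 2 (1->2 ok)
  t26 'x' -> {2,3}, take 3 (2->3 ok)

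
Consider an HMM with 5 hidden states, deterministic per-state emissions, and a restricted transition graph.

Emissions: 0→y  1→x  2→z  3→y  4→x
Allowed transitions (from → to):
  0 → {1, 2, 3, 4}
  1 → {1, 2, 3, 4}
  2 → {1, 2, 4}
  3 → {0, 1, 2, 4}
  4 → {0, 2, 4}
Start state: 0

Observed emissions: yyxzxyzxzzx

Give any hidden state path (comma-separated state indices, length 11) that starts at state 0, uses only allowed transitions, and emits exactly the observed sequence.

0,3,4,2,4,0,2,4,2,2,4

  pos 0: y in {0,3}, choose 0; start
  pos 1: y in {0,3}, choose 3; 0->3 ok
  pos 2: x in {1,4}, choose 4; 3->4 ok
  pos 3: z in {2}, choose 2; 4->2 ok
  pos 4: x in {1,4}, choose 4; 2->4 ok
  pos 5: y in {0,3}, choose 0; 4->0 ok
  pos 6: z in {2}, choose 2; 0->2 ok
  pos 7: x in {1,4}, choose 4; 2->4 ok
  pos 8: z in {2}, choose 2; 4->2 ok
  pos 9: z in {2}, choose 2; 2->2 ok
  pos 10: x in {1,4}, choose 4; 2->4 ok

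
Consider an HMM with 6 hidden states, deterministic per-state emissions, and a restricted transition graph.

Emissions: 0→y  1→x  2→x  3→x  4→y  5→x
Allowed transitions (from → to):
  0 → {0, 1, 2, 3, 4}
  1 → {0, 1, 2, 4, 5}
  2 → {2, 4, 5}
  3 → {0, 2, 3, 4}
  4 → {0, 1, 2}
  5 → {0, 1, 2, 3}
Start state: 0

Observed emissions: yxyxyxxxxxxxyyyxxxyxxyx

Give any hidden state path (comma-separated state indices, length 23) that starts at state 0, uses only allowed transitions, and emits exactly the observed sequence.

  pos 0: y in {0,4}, choose 0; start
  pos 1: x in {1,2,3,5}, choose 1; 0->1 ok
  pos 2: y in {0,4}, choose 0; 1->0 ok
  pos 3: x in {1,2,3,5}, choose 3; 0->3 ok
  pos 4: y in {0,4}, choose 4; 3->4 ok
  pos 5: x in {1,2,3,5}, choose 1; 4->1 ok
  pos 6: x in {1,2,3,5}, choose 5; 1->5 ok
  pos 7: x in {1,2,3,5}, choose 2; 5->2 ok
  pos 8: x in {1,2,3,5}, choose 2; 2->2 ok
  pos 9: x in {1,2,3,5}, choose 2; 2->2 ok
  pos 10: x in {1,2,3,5}, choose 5; 2->5 ok
  pos 11: x in {1,2,3,5}, choose 3; 5->3 ok
  pos 12: y in {0,4}, choose 4; 3->4 ok
  pos 13: y in {0,4}, choose 0; 4->0 ok
  pos 14: y in {0,4}, choose 0; 0->0 ok
  pos 15: x in {1,2,3,5}, choose 1; 0->1 ok
  pos 16: x in {1,2,3,5}, choose 2; 1->2 ok
  pos 17: x in {1,2,3,5}, choose 2; 2->2 ok
  pos 18: y in {0,4}, choose 4; 2->4 ok
  pos 19: x in {1,2,3,5}, choose 1; 4->1 ok
  pos 20: x in {1,2,3,5}, choose 2; 1->2 ok
  pos 21: y in {0,4}, choose 4; 2->4 ok
  pos 22: x in {1,2,3,5}, choose 1; 4->1 ok

0,1,0,3,4,1,5,2,2,2,5,3,4,0,0,1,2,2,4,1,2,4,1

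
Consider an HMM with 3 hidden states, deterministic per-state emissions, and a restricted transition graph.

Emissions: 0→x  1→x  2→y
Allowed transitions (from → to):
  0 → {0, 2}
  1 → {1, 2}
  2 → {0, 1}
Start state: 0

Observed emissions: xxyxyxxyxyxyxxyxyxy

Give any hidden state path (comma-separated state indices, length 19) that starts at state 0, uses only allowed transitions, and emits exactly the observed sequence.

  pos 0: x in {0,1}, choose 0; start
  pos 1: x in {0,1}, choose 0; 0->0 ok
  pos 2: y in {2}, choose 2; 0->2 ok
  pos 3: x in {0,1}, choose 0; 2->0 ok
  pos 4: y in {2}, choose 2; 0->2 ok
  pos 5: x in {0,1}, choose 0; 2->0 ok
  pos 6: x in {0,1}, choose 0; 0->0 ok
  pos 7: y in {2}, choose 2; 0->2 ok
  pos 8: x in {0,1}, choose 0; 2->0 ok
  pos 9: y in {2}, choose 2; 0->2 ok
  pos 10: x in {0,1}, choose 1; 2->1 ok
  pos 11: y in {2}, choose 2; 1->2 ok
  pos 12: x in {0,1}, choose 1; 2->1 ok
  pos 13: x in {0,1}, choose 1; 1->1 ok
  pos 14: y in {2}, choose 2; 1->2 ok
  pos 15: x in {0,1}, choose 0; 2->0 ok
  pos 16: y in {2}, choose 2; 0->2 ok
  pos 17: x in {0,1}, choose 1; 2->1 ok
  pos 18: y in {2}, choose 2; 1->2 ok

0,0,2,0,2,0,0,2,0,2,1,2,1,1,2,0,2,1,2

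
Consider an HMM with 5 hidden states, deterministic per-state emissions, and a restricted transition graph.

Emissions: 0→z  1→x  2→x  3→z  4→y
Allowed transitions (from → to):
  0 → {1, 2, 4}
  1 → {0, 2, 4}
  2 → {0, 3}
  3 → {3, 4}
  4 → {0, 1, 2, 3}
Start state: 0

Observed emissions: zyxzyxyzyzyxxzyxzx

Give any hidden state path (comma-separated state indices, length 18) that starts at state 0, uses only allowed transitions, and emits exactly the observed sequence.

0,4,1,0,4,1,4,3,4,3,4,1,2,0,4,2,0,2

  [0] z  {0,3}  => 0  start
  [1] y  {4}  => 4  0->4 ok
  [2] x  {1,2}  => 1  4->1 ok
  [3] z  {0,3}  => 0  1->0 ok
  [4] y  {4}  => 4  0->4 ok
  [5] x  {1,2}  => 1  4->1 ok
  [6] y  {4}  => 4  1->4 ok
  [7] z  {0,3}  => 3  4->3 ok
  [8] y  {4}  => 4  3->4 ok
  [9] z  {0,3}  => 3  4->3 ok
  [10] y  {4}  => 4  3->4 ok
  [11] x  {1,2}  => 1  4->1 ok
  [12] x  {1,2}  => 2  1->2 ok
  [13] z  {0,3}  => 0  2->0 ok
  [14] y  {4}  => 4  0->4 ok
  [15] x  {1,2}  => 2  4->2 ok
  [16] z  {0,3}  => 0  2->0 ok
  [17] x  {1,2}  => 2  0->2 ok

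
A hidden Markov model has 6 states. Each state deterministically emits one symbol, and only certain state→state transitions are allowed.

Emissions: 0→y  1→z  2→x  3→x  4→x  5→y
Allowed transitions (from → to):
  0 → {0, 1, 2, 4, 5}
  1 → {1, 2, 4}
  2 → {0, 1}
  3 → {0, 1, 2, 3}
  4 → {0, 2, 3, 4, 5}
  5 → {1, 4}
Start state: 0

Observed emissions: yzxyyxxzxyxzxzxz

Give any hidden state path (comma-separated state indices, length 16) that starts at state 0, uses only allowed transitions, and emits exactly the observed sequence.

0,1,4,0,5,4,2,1,2,0,2,1,2,1,2,1

  t0 'y' -> {0,5}, take 0 (start)
  t1 'z' -> {1}, take 1 (0->1 ok)
  t2 'x' -> {2,3,4}, take 4 (1->4 ok)
  t3 'y' -> {0,5}, take 0 (4->0 ok)
  t4 'y' -> {0,5}, take 5 (0->5 ok)
  t5 'x' -> {2,3,4}, take 4 (5->4 ok)
  t6 'x' -> {2,3,4}, take 2 (4->2 ok)
  t7 'z' -> {1}, take 1 (2->1 ok)
  t8 'x' -> {2,3,4}, take 2 (1->2 ok)
  t9 'y' -> {0,5}, take 0 (2->0 ok)
  t10 'x' -> {2,3,4}, take 2 (0->2 ok)
  t11 'z' -> {1}, take 1 (2->1 ok)
  t12 'x' -> {2,3,4}, take 2 (1->2 ok)
  t13 'z' -> {1}, take 1 (2->1 ok)
  t14 'x' -> {2,3,4}, take 2 (1->2 ok)
  t15 'z' -> {1}, take 1 (2->1 ok)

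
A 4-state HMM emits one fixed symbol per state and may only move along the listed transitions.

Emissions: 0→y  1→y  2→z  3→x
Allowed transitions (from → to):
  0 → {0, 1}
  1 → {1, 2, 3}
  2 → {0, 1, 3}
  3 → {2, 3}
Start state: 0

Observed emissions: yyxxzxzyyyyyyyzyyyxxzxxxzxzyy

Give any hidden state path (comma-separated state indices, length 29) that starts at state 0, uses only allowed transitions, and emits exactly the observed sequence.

  pos 0: y in {0,1}, choose 0; start
  pos 1: y in {0,1}, choose 1; 0->1 ok
  pos 2: x in {3}, choose 3; 1->3 ok
  pos 3: x in {3}, choose 3; 3->3 ok
  pos 4: z in {2}, choose 2; 3->2 ok
  pos 5: x in {3}, choose 3; 2->3 ok
  pos 6: z in {2}, choose 2; 3->2 ok
  pos 7: y in {0,1}, choose 0; 2->0 ok
  pos 8: y in {0,1}, choose 0; 0->0 ok
  pos 9: y in {0,1}, choose 0; 0->0 ok
  pos 10: y in {0,1}, choose 0; 0->0 ok
  pos 11: y in {0,1}, choose 0; 0->0 ok
  pos 12: y in {0,1}, choose 0; 0->0 ok
  pos 13: y in {0,1}, choose 1; 0->1 ok
  pos 14: z in {2}, choose 2; 1->2 ok
  pos 15: y in {0,1}, choose 0; 2->0 ok
  pos 16: y in {0,1}, choose 0; 0->0 ok
  pos 17: y in {0,1}, choose 1; 0->1 ok
  pos 18: x in {3}, choose 3; 1->3 ok
  pos 19: x in {3}, choose 3; 3->3 ok
  pos 20: z in {2}, choose 2; 3->2 ok
  pos 21: x in {3}, choose 3; 2->3 ok
  pos 22: x in {3}, choose 3; 3->3 ok
  pos 23: x in {3}, choose 3; 3->3 ok
  pos 24: z in {2}, choose 2; 3->2 ok
  pos 25: x in {3}, choose 3; 2->3 ok
  pos 26: z in {2}, choose 2; 3->2 ok
  pos 27: y in {0,1}, choose 0; 2->0 ok
  pos 28: y in {0,1}, choose 0; 0->0 ok

0,1,3,3,2,3,2,0,0,0,0,0,0,1,2,0,0,1,3,3,2,3,3,3,2,3,2,0,0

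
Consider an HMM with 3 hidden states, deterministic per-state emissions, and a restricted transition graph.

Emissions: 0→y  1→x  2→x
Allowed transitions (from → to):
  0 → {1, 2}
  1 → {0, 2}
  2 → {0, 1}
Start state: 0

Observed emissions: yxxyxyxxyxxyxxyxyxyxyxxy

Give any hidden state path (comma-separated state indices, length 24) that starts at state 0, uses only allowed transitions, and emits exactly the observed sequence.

  0: obs=y cand={0} pick 0 [start]
  1: obs=x cand={1,2} pick 2 [0->2 ok]
  2: obs=x cand={1,2} pick 1 [2->1 ok]
  3: obs=y cand={0} pick 0 [1->0 ok]
  4: obs=x cand={1,2} pick 1 [0->1 ok]
  5: obs=y cand={0} pick 0 [1->0 ok]
  6: obs=x cand={1,2} pick 2 [0->2 ok]
  7: obs=x cand={1,2} pick 1 [2->1 ok]
  8: obs=y cand={0} pick 0 [1->0 ok]
  9: obs=x cand={1,2} pick 2 [0->2 ok]
  10: obs=x cand={1,2} pick 1 [2->1 ok]
  11: obs=y cand={0} pick 0 [1->0 ok]
  12: obs=x cand={1,2} pick 1 [0->1 ok]
  13: obs=x cand={1,2} pick 2 [1->2 ok]
  14: obs=y cand={0} pick 0 [2->0 ok]
  15: obs=x cand={1,2} pick 1 [0->1 ok]
  16: obs=y cand={0} pick 0 [1->0 ok]
  17: obs=x cand={1,2} pick 1 [0->1 ok]
  18: obs=y cand={0} pick 0 [1->0 ok]
  19: obs=x cand={1,2} pick 1 [0->1 ok]
  20: obs=y cand={0} pick 0 [1->0 ok]
  21: obs=x cand={1,2} pick 1 [0->1 ok]
  22: obs=x cand={1,2} pick 2 [1->2 ok]
  23: obs=y cand={0} pick 0 [2->0 ok]

0,2,1,0,1,0,2,1,0,2,1,0,1,2,0,1,0,1,0,1,0,1,2,0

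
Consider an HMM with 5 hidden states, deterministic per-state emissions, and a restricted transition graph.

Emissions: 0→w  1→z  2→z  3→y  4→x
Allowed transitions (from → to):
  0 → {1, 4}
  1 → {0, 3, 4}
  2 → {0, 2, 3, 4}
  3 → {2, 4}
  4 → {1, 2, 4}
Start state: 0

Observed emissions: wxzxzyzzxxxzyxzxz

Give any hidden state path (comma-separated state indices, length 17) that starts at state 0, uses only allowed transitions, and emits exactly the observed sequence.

0,4,2,4,2,3,2,2,4,4,4,1,3,4,1,4,1

  [0] w  {0}  => 0  start
  [1] x  {4}  => 4  0->4 ok
  [2] z  {1,2}  => 2  4->2 ok
  [3] x  {4}  => 4  2->4 ok
  [4] z  {1,2}  => 2  4->2 ok
  [5] y  {3}  => 3  2->3 ok
  [6] z  {1,2}  => 2  3->2 ok
  [7] z  {1,2}  => 2  2->2 ok
  [8] x  {4}  => 4  2->4 ok
  [9] x  {4}  => 4  4->4 ok
  [10] x  {4}  => 4  4->4 ok
  [11] z  {1,2}  => 1  4->1 ok
  [12] y  {3}  => 3  1->3 ok
  [13] x  {4}  => 4  3->4 ok
  [14] z  {1,2}  => 1  4->1 ok
  [15] x  {4}  => 4  1->4 ok
  [16] z  {1,2}  => 1  4->1 ok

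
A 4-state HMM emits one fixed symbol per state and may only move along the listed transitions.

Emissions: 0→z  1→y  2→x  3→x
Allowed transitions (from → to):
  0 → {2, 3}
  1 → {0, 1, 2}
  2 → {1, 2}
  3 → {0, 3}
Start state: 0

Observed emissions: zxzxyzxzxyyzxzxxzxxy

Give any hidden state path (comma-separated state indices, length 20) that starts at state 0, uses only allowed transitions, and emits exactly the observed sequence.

  0: obs=z cand={0} pick 0 [start]
  1: obs=x cand={2,3} pick 3 [0->3 ok]
  2: obs=z cand={0} pick 0 [3->0 ok]
  3: obs=x cand={2,3} pick 2 [0->2 ok]
  4: obs=y cand={1} pick 1 [2->1 ok]
  5: obs=z cand={0} pick 0 [1->0 ok]
  6: obs=x cand={2,3} pick 3 [0->3 ok]
  7: obs=z cand={0} pick 0 [3->0 ok]
  8: obs=x cand={2,3} pick 2 [0->2 ok]
  9: obs=y cand={1} pick 1 [2->1 ok]
  10: obs=y cand={1} pick 1 [1->1 ok]
  11: obs=z cand={0} pick 0 [1->0 ok]
  12: obs=x cand={2,3} pick 3 [0->3 ok]
  13: obs=z cand={0} pick 0 [3->0 ok]
  14: obs=x cand={2,3} pick 3 [0->3 ok]
  15: obs=x cand={2,3} pick 3 [3->3 ok]
  16: obs=z cand={0} pick 0 [3->0 ok]
  17: obs=x cand={2,3} pick 2 [0->2 ok]
  18: obs=x cand={2,3} pick 2 [2->2 ok]
  19: obs=y cand={1} pick 1 [2->1 ok]

0,3,0,2,1,0,3,0,2,1,1,0,3,0,3,3,0,2,2,1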